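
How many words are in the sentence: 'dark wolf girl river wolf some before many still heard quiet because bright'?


Counting words by splitting on spaces:
  Word 1: 'dark'
  Word 2: 'wolf'
  Word 3: 'girl'
  Word 4: 'river'
  Word 5: 'wolf'
  Word 6: 'some'
  Word 7: 'before'
  Word 8: 'many'
  Word 9: 'still'
  Word 10: 'heard'
  Word 11: 'quiet'
  Word 12: 'because'
  Word 13: 'bright'
Total words: 13

13


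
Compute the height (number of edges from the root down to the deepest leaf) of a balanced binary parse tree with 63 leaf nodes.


In a balanced binary tree with n leaves the deepest leaf is ceil(log2(n)) edges below the root.
log2(63) = 5.9773
ceil(5.9773) = 6
height (edges) = 6

6


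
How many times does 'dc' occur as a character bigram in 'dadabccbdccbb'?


Scanning 'dadabccbdccbb' for bigram 'dc':
  Position 0: 'da' -> no
  Position 1: 'ad' -> no
  Position 2: 'da' -> no
  Position 3: 'ab' -> no
  Position 4: 'bc' -> no
  Position 5: 'cc' -> no
  Position 6: 'cb' -> no
  Position 7: 'bd' -> no
  Position 8: 'dc' -> MATCH
  Position 9: 'cc' -> no
  Position 10: 'cb' -> no
  Position 11: 'bb' -> no
Total matches: 1

1


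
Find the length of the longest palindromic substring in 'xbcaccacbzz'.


Scanning 'xbcaccacbzz' for palindromic substrings.
Substring at positions 1-8: 'bcaccacb'.
Check: reverse('bcaccacb') = 'bcaccacb' -> palindrome confirmed.
Neighbouring characters ('x' / 'z') break symmetry, so it cannot extend further.
No longer palindromic substring exists; longest length = 8

8


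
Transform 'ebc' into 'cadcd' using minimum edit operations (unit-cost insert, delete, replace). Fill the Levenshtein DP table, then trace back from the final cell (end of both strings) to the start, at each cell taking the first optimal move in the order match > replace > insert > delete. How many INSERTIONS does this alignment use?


Edit distance = 4. Backtracking from cell (3, 5) with preference match > replace > insert > delete,
then listing the resulting alignment 'ebc' -> 'cadcd' left to right:
  Step 1: insert 'c' [insertion #1]
  Step 2: replace e->a
  Step 3: replace b->d
  Step 4: keep 'c'
  Step 5: insert 'd' [insertion #2]
Total insertions: 2

2


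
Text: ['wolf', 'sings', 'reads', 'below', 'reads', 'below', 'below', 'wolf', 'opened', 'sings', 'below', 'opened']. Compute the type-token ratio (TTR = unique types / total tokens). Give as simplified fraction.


Tokens: 12
Unique types: ('below', 'opened', 'reads', 'sings', 'wolf') = 5
TTR = 5/12
Already in lowest terms.

5/12


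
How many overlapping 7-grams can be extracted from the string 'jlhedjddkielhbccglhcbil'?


String 'jlhedjddkielhbccglhcbil' has length L = 23.
Number of overlapping n-grams = L - n + 1
Substituting: 23 - 7 + 1 = 17

17


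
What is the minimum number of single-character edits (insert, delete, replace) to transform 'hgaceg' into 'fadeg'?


Building DP table for s1='hgaceg' (len 6) and s2='fadeg' (len 5):
       f  a  d  e  g
    0  1  2  3  4  5
  h 1  1  2  3  4  5
  g 2  2  2  3  4  4
  a 3  3  2  3  4  5
  c 4  4  3  3  4  5
  e 5  5  4  4  3  4
  g 6  6  5  5  4  3
Edit distance = dp[6][5] = 3

3


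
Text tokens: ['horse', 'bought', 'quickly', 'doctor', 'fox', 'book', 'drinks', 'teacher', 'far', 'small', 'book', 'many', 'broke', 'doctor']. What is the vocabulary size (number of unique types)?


Listing all tokens and tracking unique types:
  Token 1: 'horse' -> NEW (unique so far: 1)
  Token 2: 'bought' -> NEW (unique so far: 2)
  Token 3: 'quickly' -> NEW (unique so far: 3)
  Token 4: 'doctor' -> NEW (unique so far: 4)
  Token 5: 'fox' -> NEW (unique so far: 5)
  Token 6: 'book' -> NEW (unique so far: 6)
  Token 7: 'drinks' -> NEW (unique so far: 7)
  Token 8: 'teacher' -> NEW (unique so far: 8)
  Token 9: 'far' -> NEW (unique so far: 9)
  Token 10: 'small' -> NEW (unique so far: 10)
  Token 11: 'book' -> duplicate (unique so far: 10)
  Token 12: 'many' -> NEW (unique so far: 11)
  Token 13: 'broke' -> NEW (unique so far: 12)
  Token 14: 'doctor' -> duplicate (unique so far: 12)
Unique types: ('book', 'bought', 'broke', 'doctor', 'drinks', 'far', 'fox', 'horse', 'many', 'quickly', 'small', 'teacher')
Vocabulary size: 12

12


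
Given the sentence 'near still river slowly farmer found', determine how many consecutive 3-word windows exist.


Word trigrams from [6] words:
  Trigram 1: (near still river)
  Trigram 2: (still river slowly)
  Trigram 3: (river slowly farmer)
  Trigram 4: (slowly farmer found)
Total word trigrams: 6 - 2 = 4

4


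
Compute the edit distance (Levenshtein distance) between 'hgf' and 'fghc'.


Building DP table for s1='hgf' (len 3) and s2='fghc' (len 4):
       f  g  h  c
    0  1  2  3  4
  h 1  1  2  2  3
  g 2  2  1  2  3
  f 3  2  2  2  3
Edit distance = dp[3][4] = 3

3


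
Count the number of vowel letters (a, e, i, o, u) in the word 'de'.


Scanning each character of 'de':
  Position 1: 'd' -> consonant (running count: 0)
  Position 2: 'e' -> vowel (running count: 1)
Total vowels: 1

1


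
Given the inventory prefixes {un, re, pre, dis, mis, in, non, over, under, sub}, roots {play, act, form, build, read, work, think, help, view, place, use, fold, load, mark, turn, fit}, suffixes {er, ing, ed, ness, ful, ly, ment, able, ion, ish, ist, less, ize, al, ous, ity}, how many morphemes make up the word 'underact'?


Segmenting 'underact' against the inventory:
  'under' -> prefix (morpheme 1)
  'act' -> root (morpheme 2)
Total morphemes: 2

2


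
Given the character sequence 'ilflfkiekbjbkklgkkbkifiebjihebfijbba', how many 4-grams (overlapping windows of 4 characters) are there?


String 'ilflfkiekbjbkklgkkbkifiebjihebfijbba' has length L = 36.
Number of overlapping n-grams = L - n + 1
Substituting: 36 - 4 + 1 = 33

33


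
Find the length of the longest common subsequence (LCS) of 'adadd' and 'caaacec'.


DP table for LCS of 'adadd' and 'caaacec':
       c  a  a  a  c  e  c
    0  0  0  0  0  0  0  0
  a 0  0  1  1  1  1  1  1
  d 0  0  1  1  1  1  1  1
  a 0  0  1  2  2  2  2  2
  d 0  0  1  2  2  2  2  2
  d 0  0  1  2  2  2  2  2
LCS: 'aa'
LCS length = 2

2


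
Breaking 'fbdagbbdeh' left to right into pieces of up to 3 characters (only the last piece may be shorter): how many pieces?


'fbdagbbdeh' has 10 characters.
Chunking with max size 3:
  Chunk 1: 'fbd' (positions 0-2)
  Chunk 2: 'agb' (positions 3-5)
  Chunk 3: 'bde' (positions 6-8)
  Chunk 4: 'h' (positions 9-9)
Total chunks: ceil(10 / 3) = 4

4


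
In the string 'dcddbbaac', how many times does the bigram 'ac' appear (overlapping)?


Scanning 'dcddbbaac' for bigram 'ac':
  Position 0: 'dc' -> no
  Position 1: 'cd' -> no
  Position 2: 'dd' -> no
  Position 3: 'db' -> no
  Position 4: 'bb' -> no
  Position 5: 'ba' -> no
  Position 6: 'aa' -> no
  Position 7: 'ac' -> MATCH
Total matches: 1

1


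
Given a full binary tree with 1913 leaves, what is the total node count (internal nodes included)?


Leaf nodes (terminals): 1913
Internal nodes = n - 1 = 1913 - 1 = 1912
Total = leaves + internal = 1913 + 1912 = 3825

3825


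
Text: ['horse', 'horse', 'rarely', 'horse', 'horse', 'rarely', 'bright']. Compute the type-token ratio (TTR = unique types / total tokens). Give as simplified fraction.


Tokens: 7
Unique types: ('bright', 'horse', 'rarely') = 3
TTR = 3/7
Already in lowest terms.

3/7


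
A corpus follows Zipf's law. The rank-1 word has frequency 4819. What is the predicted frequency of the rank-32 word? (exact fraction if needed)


Zipf's law: freq(rank) = f1 / rank
f1 = 4819, rank = 32
freq = 4819 / 32
GCD(4819, 32) = 1
Simplified: 4819/32

4819/32


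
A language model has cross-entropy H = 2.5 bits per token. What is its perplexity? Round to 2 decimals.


Perplexity formula: PP = 2^H
H = 2.5
PP = 2^2.5
Decompose: 2^2.5 = 2^2 * 2^0.5 = 2^2 * sqrt(2)
2^2 = 4, sqrt(2) ~ 1.4142136
PP ~ 4 * 1.4142136 = 5.6568544
Rounded to 2 decimals: 5.66

5.66


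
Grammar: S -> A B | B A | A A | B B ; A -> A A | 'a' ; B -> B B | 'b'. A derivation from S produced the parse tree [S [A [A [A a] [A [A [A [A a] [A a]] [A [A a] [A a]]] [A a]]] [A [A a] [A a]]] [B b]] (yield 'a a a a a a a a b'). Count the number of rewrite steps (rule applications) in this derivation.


Every bracketed nonterminal node [X ...] in the tree is produced by exactly one rule application.
Reading the tree off as a leftmost derivation:
  Step 1: S  =>  A B   (applied S -> A B)
  Step 2: A B  =>  A A B   (applied A -> A A)
  Step 3: A A B  =>  A A A B   (applied A -> A A)
  Step 4: A A A B  =>  a A A B   (applied A -> a)
  Step 5: a A A B  =>  a A A A B   (applied A -> A A)
  Step 6: a A A A B  =>  a A A A A B   (applied A -> A A)
  Step 7: a A A A A B  =>  a A A A A A B   (applied A -> A A)
  Step 8: a A A A A A B  =>  a a A A A A B   (applied A -> a)
  Step 9: a a A A A A B  =>  a a a A A A B   (applied A -> a)
  Step 10: a a a A A A B  =>  a a a A A A A B   (applied A -> A A)
  Step 11: a a a A A A A B  =>  a a a a A A A B   (applied A -> a)
  Step 12: a a a a A A A B  =>  a a a a a A A B   (applied A -> a)
  Step 13: a a a a a A A B  =>  a a a a a a A B   (applied A -> a)
  Step 14: a a a a a a A B  =>  a a a a a a A A B   (applied A -> A A)
  Step 15: a a a a a a A A B  =>  a a a a a a a A B   (applied A -> a)
  Step 16: a a a a a a a A B  =>  a a a a a a a a B   (applied A -> a)
  Step 17: a a a a a a a a B  =>  a a a a a a a a b   (applied B -> b)
Final yield: a a a a a a a a b
Total rewrite steps: 17

17


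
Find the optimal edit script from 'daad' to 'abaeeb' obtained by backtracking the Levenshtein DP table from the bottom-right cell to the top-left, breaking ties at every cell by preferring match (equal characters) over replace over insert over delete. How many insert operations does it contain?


Edit distance = 5. Backtracking from cell (4, 6) with preference match > replace > insert > delete,
then listing the resulting alignment 'daad' -> 'abaeeb' left to right:
  Step 1: insert 'a' [insertion #1]
  Step 2: replace d->b
  Step 3: keep 'a'
  Step 4: insert 'e' [insertion #2]
  Step 5: replace a->e
  Step 6: replace d->b
Total insertions: 2

2


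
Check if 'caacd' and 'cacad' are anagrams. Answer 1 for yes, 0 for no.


Sort characters of 'caacd': 'aaccd'
Sort characters of 'cacad': 'aaccd'
Sorted forms match -> they ARE anagrams
Result: 1

1


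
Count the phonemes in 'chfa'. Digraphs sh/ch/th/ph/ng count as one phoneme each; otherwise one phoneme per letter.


Parsing 'chfa' greedily, digraphs first:
  'ch' -> digraph (1 consonant phoneme) (phonemes so far: 1)
  'f' -> consonant phoneme (phonemes so far: 2)
  'a' -> vowel phoneme (phonemes so far: 3)
Total phonemes: 3

3


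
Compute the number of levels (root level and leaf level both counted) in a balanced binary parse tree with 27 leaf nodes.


In a balanced binary tree with n leaves the deepest leaf is ceil(log2(n)) edges below the root,
so counting node levels inclusive of root and leaves gives ceil(log2(n)) + 1 levels.
log2(27) = 4.7549
ceil(4.7549) = 5
levels = 5 + 1 = 6

6


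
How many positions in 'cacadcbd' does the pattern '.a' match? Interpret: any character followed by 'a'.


Pattern: .a means any character followed by 'a'.
Scanning 'cacadcbd' position-by-position:
  Pos 0: window 'ca' -> MATCH
  Pos 1: window 'ac' -> no
  Pos 2: window 'ca' -> MATCH
  Pos 3: window 'ad' -> no
  Pos 4: window 'dc' -> no
  Pos 5: window 'cb' -> no
  Pos 6: window 'bd' -> no
  Pos 7: window 'd' -> no
Total matches: 2

2


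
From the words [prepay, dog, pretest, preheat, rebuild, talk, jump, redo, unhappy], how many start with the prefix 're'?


Checking each word for prefix 're':
  'prepay' -> no (count: 0)
  'dog' -> no (count: 0)
  'pretest' -> no (count: 0)
  'preheat' -> no (count: 0)
  'rebuild' -> YES, starts with 're' (count: 1)
  'talk' -> no (count: 1)
  'jump' -> no (count: 1)
  'redo' -> YES, starts with 're' (count: 2)
  'unhappy' -> no (count: 2)
Total with prefix 're': 2

2


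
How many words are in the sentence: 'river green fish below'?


Counting words by splitting on spaces:
  Word 1: 'river'
  Word 2: 'green'
  Word 3: 'fish'
  Word 4: 'below'
Total words: 4

4


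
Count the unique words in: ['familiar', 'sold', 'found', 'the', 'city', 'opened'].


Listing all tokens and tracking unique types:
  Token 1: 'familiar' -> NEW (unique so far: 1)
  Token 2: 'sold' -> NEW (unique so far: 2)
  Token 3: 'found' -> NEW (unique so far: 3)
  Token 4: 'the' -> NEW (unique so far: 4)
  Token 5: 'city' -> NEW (unique so far: 5)
  Token 6: 'opened' -> NEW (unique so far: 6)
Unique types: ('city', 'familiar', 'found', 'opened', 'sold', 'the')
Vocabulary size: 6

6


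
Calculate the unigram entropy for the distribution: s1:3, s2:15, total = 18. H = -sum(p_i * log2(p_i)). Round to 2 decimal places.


Computing entropy H = -sum(p_i * log2(p_i)):
  s1: p = 3/18 = 0.1667, -p*log2(p) = 0.4308
  s2: p = 15/18 = 0.8333, -p*log2(p) = 0.2192
H = sum of terms = 0.6500
Rounded to 2 decimals: 0.65

0.65


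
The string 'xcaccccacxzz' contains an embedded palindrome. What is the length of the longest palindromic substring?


Scanning 'xcaccccacxzz' for palindromic substrings.
Substring at positions 0-9: 'xcaccccacx'.
Check: reverse('xcaccccacx') = 'xcaccccacx' -> palindrome confirmed.
Neighbouring characters ('-' / 'z') break symmetry, so it cannot extend further.
No longer palindromic substring exists; longest length = 10

10


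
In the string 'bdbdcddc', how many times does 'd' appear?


Scanning 'bdbdcddc' for 'd':
  Position 1: 'd' -> MATCH (count: 1)
  Position 3: 'd' -> MATCH (count: 2)
  Position 5: 'd' -> MATCH (count: 3)
  Position 6: 'd' -> MATCH (count: 4)
Total occurrences of 'd': 4

4


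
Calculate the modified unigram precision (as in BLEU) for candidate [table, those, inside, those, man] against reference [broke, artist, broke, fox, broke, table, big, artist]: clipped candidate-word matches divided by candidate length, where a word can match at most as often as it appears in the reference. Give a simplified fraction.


Reference word counts: {'artist': 2, 'big': 1, 'broke': 3, 'fox': 1, 'table': 1}
Checking each candidate word (with clipping):
  'table' -> in reference (ref count 1, used 1/1) -> match (matches: 1)
  'those' -> not in reference -> no match (matches: 1)
  'inside' -> not in reference -> no match (matches: 1)
  'those' -> not in reference -> no match (matches: 1)
  'man' -> not in reference -> no match (matches: 1)
Clipped matches: 1, Candidate length: 5
Precision = 1/5

1/5


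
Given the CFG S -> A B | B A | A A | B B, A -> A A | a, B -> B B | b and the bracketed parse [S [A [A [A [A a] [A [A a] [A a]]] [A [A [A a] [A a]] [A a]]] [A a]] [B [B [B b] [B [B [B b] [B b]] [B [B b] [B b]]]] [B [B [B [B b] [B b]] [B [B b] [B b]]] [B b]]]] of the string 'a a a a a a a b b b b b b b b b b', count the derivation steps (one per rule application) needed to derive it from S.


Every bracketed nonterminal node [X ...] in the tree is produced by exactly one rule application.
Reading the tree off as a leftmost derivation:
  Step 1: S  =>  A B   (applied S -> A B)
  Step 2: A B  =>  A A B   (applied A -> A A)
  Step 3: A A B  =>  A A A B   (applied A -> A A)
  Step 4: A A A B  =>  A A A A B   (applied A -> A A)
  Step 5: A A A A B  =>  a A A A B   (applied A -> a)
  Step 6: a A A A B  =>  a A A A A B   (applied A -> A A)
  Step 7: a A A A A B  =>  a a A A A B   (applied A -> a)
  Step 8: a a A A A B  =>  a a a A A B   (applied A -> a)
  Step 9: a a a A A B  =>  a a a A A A B   (applied A -> A A)
  Step 10: a a a A A A B  =>  a a a A A A A B   (applied A -> A A)
  Step 11: a a a A A A A B  =>  a a a a A A A B   (applied A -> a)
  Step 12: a a a a A A A B  =>  a a a a a A A B   (applied A -> a)
  Step 13: a a a a a A A B  =>  a a a a a a A B   (applied A -> a)
  Step 14: a a a a a a A B  =>  a a a a a a a B   (applied A -> a)
  Step 15: a a a a a a a B  =>  a a a a a a a B B   (applied B -> B B)
  Step 16: a a a a a a a B B  =>  a a a a a a a B B B   (applied B -> B B)
  Step 17: a a a a a a a B B B  =>  a a a a a a a b B B   (applied B -> b)
  Step 18: a a a a a a a b B B  =>  a a a a a a a b B B B   (applied B -> B B)
  Step 19: a a a a a a a b B B B  =>  a a a a a a a b B B B B   (applied B -> B B)
  Step 20: a a a a a a a b B B B B  =>  a a a a a a a b b B B B   (applied B -> b)
  Step 21: a a a a a a a b b B B B  =>  a a a a a a a b b b B B   (applied B -> b)
  Step 22: a a a a a a a b b b B B  =>  a a a a a a a b b b B B B   (applied B -> B B)
  Step 23: a a a a a a a b b b B B B  =>  a a a a a a a b b b b B B   (applied B -> b)
  Step 24: a a a a a a a b b b b B B  =>  a a a a a a a b b b b b B   (applied B -> b)
  Step 25: a a a a a a a b b b b b B  =>  a a a a a a a b b b b b B B   (applied B -> B B)
  Step 26: a a a a a a a b b b b b B B  =>  a a a a a a a b b b b b B B B   (applied B -> B B)
  Step 27: a a a a a a a b b b b b B B B  =>  a a a a a a a b b b b b B B B B   (applied B -> B B)
  Step 28: a a a a a a a b b b b b B B B B  =>  a a a a a a a b b b b b b B B B   (applied B -> b)
  Step 29: a a a a a a a b b b b b b B B B  =>  a a a a a a a b b b b b b b B B   (applied B -> b)
  Step 30: a a a a a a a b b b b b b b B B  =>  a a a a a a a b b b b b b b B B B   (applied B -> B B)
  Step 31: a a a a a a a b b b b b b b B B B  =>  a a a a a a a b b b b b b b b B B   (applied B -> b)
  Step 32: a a a a a a a b b b b b b b b B B  =>  a a a a a a a b b b b b b b b b B   (applied B -> b)
  Step 33: a a a a a a a b b b b b b b b b B  =>  a a a a a a a b b b b b b b b b b   (applied B -> b)
Final yield: a a a a a a a b b b b b b b b b b
Total rewrite steps: 33

33


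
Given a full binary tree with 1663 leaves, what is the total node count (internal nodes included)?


Leaf nodes (terminals): 1663
Internal nodes = n - 1 = 1663 - 1 = 1662
Total = leaves + internal = 1663 + 1662 = 3325

3325


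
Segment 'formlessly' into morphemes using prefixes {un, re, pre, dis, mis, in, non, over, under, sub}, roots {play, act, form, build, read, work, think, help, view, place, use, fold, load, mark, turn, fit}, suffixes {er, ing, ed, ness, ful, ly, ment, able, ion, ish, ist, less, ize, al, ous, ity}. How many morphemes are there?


Segmenting 'formlessly' against the inventory:
  'form' -> root (morpheme 1)
  'less' -> suffix (morpheme 2)
  'ly' -> suffix (morpheme 3)
Total morphemes: 3

3


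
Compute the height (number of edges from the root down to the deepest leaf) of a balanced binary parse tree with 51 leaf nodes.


In a balanced binary tree with n leaves the deepest leaf is ceil(log2(n)) edges below the root.
log2(51) = 5.6724
ceil(5.6724) = 6
height (edges) = 6

6


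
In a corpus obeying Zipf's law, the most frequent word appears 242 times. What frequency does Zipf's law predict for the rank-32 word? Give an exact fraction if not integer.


Zipf's law: freq(rank) = f1 / rank
f1 = 242, rank = 32
freq = 242 / 32
GCD(242, 32) = 2
Simplified: 121/16

121/16


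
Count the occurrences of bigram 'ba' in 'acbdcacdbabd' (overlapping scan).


Scanning 'acbdcacdbabd' for bigram 'ba':
  Position 0: 'ac' -> no
  Position 1: 'cb' -> no
  Position 2: 'bd' -> no
  Position 3: 'dc' -> no
  Position 4: 'ca' -> no
  Position 5: 'ac' -> no
  Position 6: 'cd' -> no
  Position 7: 'db' -> no
  Position 8: 'ba' -> MATCH
  Position 9: 'ab' -> no
  Position 10: 'bd' -> no
Total matches: 1

1


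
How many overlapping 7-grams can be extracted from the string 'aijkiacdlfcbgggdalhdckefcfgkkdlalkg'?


String 'aijkiacdlfcbgggdalhdckefcfgkkdlalkg' has length L = 35.
Number of overlapping n-grams = L - n + 1
Substituting: 35 - 7 + 1 = 29

29


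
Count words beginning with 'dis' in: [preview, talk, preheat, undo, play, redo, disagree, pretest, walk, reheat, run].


Checking each word for prefix 'dis':
  'preview' -> no (count: 0)
  'talk' -> no (count: 0)
  'preheat' -> no (count: 0)
  'undo' -> no (count: 0)
  'play' -> no (count: 0)
  'redo' -> no (count: 0)
  'disagree' -> YES, starts with 'dis' (count: 1)
  'pretest' -> no (count: 1)
  'walk' -> no (count: 1)
  'reheat' -> no (count: 1)
  'run' -> no (count: 1)
Total with prefix 'dis': 1

1


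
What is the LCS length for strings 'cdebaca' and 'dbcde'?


DP table for LCS of 'cdebaca' and 'dbcde':
       d  b  c  d  e
    0  0  0  0  0  0
  c 0  0  0  1  1  1
  d 0  1  1  1  2  2
  e 0  1  1  1  2  3
  b 0  1  2  2  2  3
  a 0  1  2  2  2  3
  c 0  1  2  3  3  3
  a 0  1  2  3  3  3
LCS: 'cde'
LCS length = 3

3


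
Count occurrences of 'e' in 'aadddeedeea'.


Scanning 'aadddeedeea' for 'e':
  Position 5: 'e' -> MATCH (count: 1)
  Position 6: 'e' -> MATCH (count: 2)
  Position 8: 'e' -> MATCH (count: 3)
  Position 9: 'e' -> MATCH (count: 4)
Total occurrences of 'e': 4

4


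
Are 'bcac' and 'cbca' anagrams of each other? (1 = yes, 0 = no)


Sort characters of 'bcac': 'abcc'
Sort characters of 'cbca': 'abcc'
Sorted forms match -> they ARE anagrams
Result: 1

1


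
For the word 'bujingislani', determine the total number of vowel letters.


Scanning each character of 'bujingislani':
  Position 1: 'b' -> consonant (running count: 0)
  Position 2: 'u' -> vowel (running count: 1)
  Position 3: 'j' -> consonant (running count: 1)
  Position 4: 'i' -> vowel (running count: 2)
  Position 5: 'n' -> consonant (running count: 2)
  Position 6: 'g' -> consonant (running count: 2)
  Position 7: 'i' -> vowel (running count: 3)
  Position 8: 's' -> consonant (running count: 3)
  Position 9: 'l' -> consonant (running count: 3)
  Position 10: 'a' -> vowel (running count: 4)
  Position 11: 'n' -> consonant (running count: 4)
  Position 12: 'i' -> vowel (running count: 5)
Total vowels: 5

5


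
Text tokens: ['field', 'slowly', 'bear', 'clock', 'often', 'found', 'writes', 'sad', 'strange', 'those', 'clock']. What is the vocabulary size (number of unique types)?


Listing all tokens and tracking unique types:
  Token 1: 'field' -> NEW (unique so far: 1)
  Token 2: 'slowly' -> NEW (unique so far: 2)
  Token 3: 'bear' -> NEW (unique so far: 3)
  Token 4: 'clock' -> NEW (unique so far: 4)
  Token 5: 'often' -> NEW (unique so far: 5)
  Token 6: 'found' -> NEW (unique so far: 6)
  Token 7: 'writes' -> NEW (unique so far: 7)
  Token 8: 'sad' -> NEW (unique so far: 8)
  Token 9: 'strange' -> NEW (unique so far: 9)
  Token 10: 'those' -> NEW (unique so far: 10)
  Token 11: 'clock' -> duplicate (unique so far: 10)
Unique types: ('bear', 'clock', 'field', 'found', 'often', 'sad', 'slowly', 'strange', 'those', 'writes')
Vocabulary size: 10

10


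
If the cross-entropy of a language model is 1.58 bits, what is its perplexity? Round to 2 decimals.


Perplexity formula: PP = 2^H
H = 1.58
PP = 2^1.58
Decompose: 2^1.58 = 2^1 * 2^0.58
2^1 = 2, 2^0.58 ~ 1.4948492
PP ~ 2 * 1.4948492 = 2.9896984
Rounded to 2 decimals: 2.99

2.99


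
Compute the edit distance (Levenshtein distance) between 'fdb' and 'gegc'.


Building DP table for s1='fdb' (len 3) and s2='gegc' (len 4):
       g  e  g  c
    0  1  2  3  4
  f 1  1  2  3  4
  d 2  2  2  3  4
  b 3  3  3  3  4
Edit distance = dp[3][4] = 4

4


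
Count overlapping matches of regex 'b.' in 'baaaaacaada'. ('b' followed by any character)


Pattern: b. means 'b' followed by any character.
Scanning 'baaaaacaada' position-by-position:
  Pos 0: window 'ba' -> MATCH
  Pos 1: window 'aa' -> no
  Pos 2: window 'aa' -> no
  Pos 3: window 'aa' -> no
  Pos 4: window 'aa' -> no
  Pos 5: window 'ac' -> no
  Pos 6: window 'ca' -> no
  Pos 7: window 'aa' -> no
  Pos 8: window 'ad' -> no
  Pos 9: window 'da' -> no
  Pos 10: window 'a' -> no
Total matches: 1

1


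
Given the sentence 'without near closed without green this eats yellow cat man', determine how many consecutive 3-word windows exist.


Word trigrams from [10] words:
  Trigram 1: (without near closed)
  Trigram 2: (near closed without)
  Trigram 3: (closed without green)
  Trigram 4: (without green this)
  Trigram 5: (green this eats)
  Trigram 6: (this eats yellow)
  Trigram 7: (eats yellow cat)
  Trigram 8: (yellow cat man)
Total word trigrams: 10 - 2 = 8

8


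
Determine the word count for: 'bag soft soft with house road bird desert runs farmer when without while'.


Counting words by splitting on spaces:
  Word 1: 'bag'
  Word 2: 'soft'
  Word 3: 'soft'
  Word 4: 'with'
  Word 5: 'house'
  Word 6: 'road'
  Word 7: 'bird'
  Word 8: 'desert'
  Word 9: 'runs'
  Word 10: 'farmer'
  Word 11: 'when'
  Word 12: 'without'
  Word 13: 'while'
Total words: 13

13


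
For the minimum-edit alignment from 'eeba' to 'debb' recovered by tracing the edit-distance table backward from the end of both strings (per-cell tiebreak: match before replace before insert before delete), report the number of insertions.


Edit distance = 2. Backtracking from cell (4, 4) with preference match > replace > insert > delete,
then listing the resulting alignment 'eeba' -> 'debb' left to right:
  Step 1: replace e->d
  Step 2: keep 'e'
  Step 3: keep 'b'
  Step 4: replace a->b
Total insertions: 0

0


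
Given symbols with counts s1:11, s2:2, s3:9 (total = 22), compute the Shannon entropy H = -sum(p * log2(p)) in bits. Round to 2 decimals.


Computing entropy H = -sum(p_i * log2(p_i)):
  s1: p = 11/22 = 0.5000, -p*log2(p) = 0.5000
  s2: p = 2/22 = 0.0909, -p*log2(p) = 0.3145
  s3: p = 9/22 = 0.4091, -p*log2(p) = 0.5275
H = sum of terms = 1.3420
Rounded to 2 decimals: 1.34

1.34


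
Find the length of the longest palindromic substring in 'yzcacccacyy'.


Scanning 'yzcacccacyy' for palindromic substrings.
Substring at positions 2-8: 'cacccac'.
Check: reverse('cacccac') = 'cacccac' -> palindrome confirmed.
Neighbouring characters ('z' / 'y') break symmetry, so it cannot extend further.
No longer palindromic substring exists; longest length = 7

7


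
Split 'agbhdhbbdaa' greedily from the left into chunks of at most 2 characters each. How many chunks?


'agbhdhbbdaa' has 11 characters.
Chunking with max size 2:
  Chunk 1: 'ag' (positions 0-1)
  Chunk 2: 'bh' (positions 2-3)
  Chunk 3: 'dh' (positions 4-5)
  Chunk 4: 'bb' (positions 6-7)
  Chunk 5: 'da' (positions 8-9)
  Chunk 6: 'a' (positions 10-10)
Total chunks: ceil(11 / 2) = 6

6


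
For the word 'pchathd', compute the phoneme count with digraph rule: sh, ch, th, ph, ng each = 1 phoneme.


Parsing 'pchathd' greedily, digraphs first:
  'p' -> consonant phoneme (phonemes so far: 1)
  'ch' -> digraph (1 consonant phoneme) (phonemes so far: 2)
  'a' -> vowel phoneme (phonemes so far: 3)
  'th' -> digraph (1 consonant phoneme) (phonemes so far: 4)
  'd' -> consonant phoneme (phonemes so far: 5)
Total phonemes: 5

5


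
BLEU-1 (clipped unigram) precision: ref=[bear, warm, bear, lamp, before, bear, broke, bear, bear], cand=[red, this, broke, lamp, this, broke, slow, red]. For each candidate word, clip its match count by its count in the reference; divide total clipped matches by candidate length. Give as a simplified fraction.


Reference word counts: {'bear': 5, 'before': 1, 'broke': 1, 'lamp': 1, 'warm': 1}
Checking each candidate word (with clipping):
  'red' -> not in reference -> no match (matches: 0)
  'this' -> not in reference -> no match (matches: 0)
  'broke' -> in reference (ref count 1, used 1/1) -> match (matches: 1)
  'lamp' -> in reference (ref count 1, used 1/1) -> match (matches: 2)
  'this' -> not in reference -> no match (matches: 2)
  'broke' -> ref count 1 already used up (1/1) -> clipped, no match (matches: 2)
  'slow' -> not in reference -> no match (matches: 2)
  'red' -> not in reference -> no match (matches: 2)
Clipped matches: 2, Candidate length: 8
Precision = 2/8 = 1/4

1/4


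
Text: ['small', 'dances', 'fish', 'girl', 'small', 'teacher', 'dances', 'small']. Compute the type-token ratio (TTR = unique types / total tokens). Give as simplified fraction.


Tokens: 8
Unique types: ('dances', 'fish', 'girl', 'small', 'teacher') = 5
TTR = 5/8
Already in lowest terms.

5/8


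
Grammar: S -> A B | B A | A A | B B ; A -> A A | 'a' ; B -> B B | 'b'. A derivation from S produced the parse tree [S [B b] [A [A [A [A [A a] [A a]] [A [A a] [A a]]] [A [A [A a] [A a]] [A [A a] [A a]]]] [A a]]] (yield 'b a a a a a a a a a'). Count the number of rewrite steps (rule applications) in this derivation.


Every bracketed nonterminal node [X ...] in the tree is produced by exactly one rule application.
Reading the tree off as a leftmost derivation:
  Step 1: S  =>  B A   (applied S -> B A)
  Step 2: B A  =>  b A   (applied B -> b)
  Step 3: b A  =>  b A A   (applied A -> A A)
  Step 4: b A A  =>  b A A A   (applied A -> A A)
  Step 5: b A A A  =>  b A A A A   (applied A -> A A)
  Step 6: b A A A A  =>  b A A A A A   (applied A -> A A)
  Step 7: b A A A A A  =>  b a A A A A   (applied A -> a)
  Step 8: b a A A A A  =>  b a a A A A   (applied A -> a)
  Step 9: b a a A A A  =>  b a a A A A A   (applied A -> A A)
  Step 10: b a a A A A A  =>  b a a a A A A   (applied A -> a)
  Step 11: b a a a A A A  =>  b a a a a A A   (applied A -> a)
  Step 12: b a a a a A A  =>  b a a a a A A A   (applied A -> A A)
  Step 13: b a a a a A A A  =>  b a a a a A A A A   (applied A -> A A)
  Step 14: b a a a a A A A A  =>  b a a a a a A A A   (applied A -> a)
  Step 15: b a a a a a A A A  =>  b a a a a a a A A   (applied A -> a)
  Step 16: b a a a a a a A A  =>  b a a a a a a A A A   (applied A -> A A)
  Step 17: b a a a a a a A A A  =>  b a a a a a a a A A   (applied A -> a)
  Step 18: b a a a a a a a A A  =>  b a a a a a a a a A   (applied A -> a)
  Step 19: b a a a a a a a a A  =>  b a a a a a a a a a   (applied A -> a)
Final yield: b a a a a a a a a a
Total rewrite steps: 19

19


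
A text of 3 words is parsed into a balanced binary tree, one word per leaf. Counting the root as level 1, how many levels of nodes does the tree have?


In a balanced binary tree with n leaves the deepest leaf is ceil(log2(n)) edges below the root,
so counting node levels inclusive of root and leaves gives ceil(log2(n)) + 1 levels.
log2(3) = 1.5850
ceil(1.5850) = 2
levels = 2 + 1 = 3

3


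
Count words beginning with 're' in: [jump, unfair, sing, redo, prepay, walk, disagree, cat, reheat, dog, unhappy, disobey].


Checking each word for prefix 're':
  'jump' -> no (count: 0)
  'unfair' -> no (count: 0)
  'sing' -> no (count: 0)
  'redo' -> YES, starts with 're' (count: 1)
  'prepay' -> no (count: 1)
  'walk' -> no (count: 1)
  'disagree' -> no (count: 1)
  'cat' -> no (count: 1)
  'reheat' -> YES, starts with 're' (count: 2)
  'dog' -> no (count: 2)
  'unhappy' -> no (count: 2)
  'disobey' -> no (count: 2)
Total with prefix 're': 2

2


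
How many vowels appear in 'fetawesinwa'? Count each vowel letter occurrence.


Scanning each character of 'fetawesinwa':
  Position 1: 'f' -> consonant (running count: 0)
  Position 2: 'e' -> vowel (running count: 1)
  Position 3: 't' -> consonant (running count: 1)
  Position 4: 'a' -> vowel (running count: 2)
  Position 5: 'w' -> consonant (running count: 2)
  Position 6: 'e' -> vowel (running count: 3)
  Position 7: 's' -> consonant (running count: 3)
  Position 8: 'i' -> vowel (running count: 4)
  Position 9: 'n' -> consonant (running count: 4)
  Position 10: 'w' -> consonant (running count: 4)
  Position 11: 'a' -> vowel (running count: 5)
Total vowels: 5

5


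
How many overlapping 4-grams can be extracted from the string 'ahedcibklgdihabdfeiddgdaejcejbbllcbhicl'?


String 'ahedcibklgdihabdfeiddgdaejcejbbllcbhicl' has length L = 39.
Number of overlapping n-grams = L - n + 1
Substituting: 39 - 4 + 1 = 36

36


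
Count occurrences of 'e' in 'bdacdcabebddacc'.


Scanning 'bdacdcabebddacc' for 'e':
  Position 8: 'e' -> MATCH (count: 1)
Total occurrences of 'e': 1

1


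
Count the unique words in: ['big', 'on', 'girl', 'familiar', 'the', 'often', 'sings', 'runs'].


Listing all tokens and tracking unique types:
  Token 1: 'big' -> NEW (unique so far: 1)
  Token 2: 'on' -> NEW (unique so far: 2)
  Token 3: 'girl' -> NEW (unique so far: 3)
  Token 4: 'familiar' -> NEW (unique so far: 4)
  Token 5: 'the' -> NEW (unique so far: 5)
  Token 6: 'often' -> NEW (unique so far: 6)
  Token 7: 'sings' -> NEW (unique so far: 7)
  Token 8: 'runs' -> NEW (unique so far: 8)
Unique types: ('big', 'familiar', 'girl', 'often', 'on', 'runs', 'sings', 'the')
Vocabulary size: 8

8


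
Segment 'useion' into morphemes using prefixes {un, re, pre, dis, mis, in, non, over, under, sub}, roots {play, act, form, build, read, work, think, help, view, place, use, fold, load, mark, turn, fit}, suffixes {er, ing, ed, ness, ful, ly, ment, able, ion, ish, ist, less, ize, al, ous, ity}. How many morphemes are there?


Segmenting 'useion' against the inventory:
  'use' -> root (morpheme 1)
  'ion' -> suffix (morpheme 2)
Total morphemes: 2

2


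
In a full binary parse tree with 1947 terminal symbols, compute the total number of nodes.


Leaf nodes (terminals): 1947
Internal nodes = n - 1 = 1947 - 1 = 1946
Total = leaves + internal = 1947 + 1946 = 3893

3893


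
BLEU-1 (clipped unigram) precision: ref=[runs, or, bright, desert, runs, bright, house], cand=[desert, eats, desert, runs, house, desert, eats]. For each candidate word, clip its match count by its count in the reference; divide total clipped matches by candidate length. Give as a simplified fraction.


Reference word counts: {'bright': 2, 'desert': 1, 'house': 1, 'or': 1, 'runs': 2}
Checking each candidate word (with clipping):
  'desert' -> in reference (ref count 1, used 1/1) -> match (matches: 1)
  'eats' -> not in reference -> no match (matches: 1)
  'desert' -> ref count 1 already used up (1/1) -> clipped, no match (matches: 1)
  'runs' -> in reference (ref count 2, used 1/2) -> match (matches: 2)
  'house' -> in reference (ref count 1, used 1/1) -> match (matches: 3)
  'desert' -> ref count 1 already used up (1/1) -> clipped, no match (matches: 3)
  'eats' -> not in reference -> no match (matches: 3)
Clipped matches: 3, Candidate length: 7
Precision = 3/7

3/7


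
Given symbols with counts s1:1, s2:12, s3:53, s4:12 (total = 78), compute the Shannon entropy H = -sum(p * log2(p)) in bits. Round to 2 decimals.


Computing entropy H = -sum(p_i * log2(p_i)):
  s1: p = 1/78 = 0.0128, -p*log2(p) = 0.0806
  s2: p = 12/78 = 0.1538, -p*log2(p) = 0.4155
  s3: p = 53/78 = 0.6795, -p*log2(p) = 0.3788
  s4: p = 12/78 = 0.1538, -p*log2(p) = 0.4155
H = sum of terms = 1.2904
Rounded to 2 decimals: 1.29

1.29


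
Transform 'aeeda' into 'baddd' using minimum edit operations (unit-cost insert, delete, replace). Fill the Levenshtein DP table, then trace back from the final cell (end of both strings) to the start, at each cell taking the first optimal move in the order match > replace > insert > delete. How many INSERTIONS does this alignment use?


Edit distance = 4. Backtracking from cell (5, 5) with preference match > replace > insert > delete,
then listing the resulting alignment 'aeeda' -> 'baddd' left to right:
  Step 1: replace a->b
  Step 2: replace e->a
  Step 3: replace e->d
  Step 4: keep 'd'
  Step 5: replace a->d
Total insertions: 0

0


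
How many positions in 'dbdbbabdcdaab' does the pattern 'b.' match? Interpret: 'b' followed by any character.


Pattern: b. means 'b' followed by any character.
Scanning 'dbdbbabdcdaab' position-by-position:
  Pos 0: window 'db' -> no
  Pos 1: window 'bd' -> MATCH
  Pos 2: window 'db' -> no
  Pos 3: window 'bb' -> MATCH
  Pos 4: window 'ba' -> MATCH
  Pos 5: window 'ab' -> no
  Pos 6: window 'bd' -> MATCH
  Pos 7: window 'dc' -> no
  Pos 8: window 'cd' -> no
  Pos 9: window 'da' -> no
  Pos 10: window 'aa' -> no
  Pos 11: window 'ab' -> no
  Pos 12: window 'b' -> no
Total matches: 4

4


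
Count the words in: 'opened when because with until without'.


Counting words by splitting on spaces:
  Word 1: 'opened'
  Word 2: 'when'
  Word 3: 'because'
  Word 4: 'with'
  Word 5: 'until'
  Word 6: 'without'
Total words: 6

6


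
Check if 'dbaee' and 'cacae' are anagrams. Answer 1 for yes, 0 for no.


Sort characters of 'dbaee': 'abdee'
Sort characters of 'cacae': 'aacce'
Sorted forms differ -> they are NOT anagrams
Result: 0

0


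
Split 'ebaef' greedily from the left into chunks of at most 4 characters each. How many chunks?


'ebaef' has 5 characters.
Chunking with max size 4:
  Chunk 1: 'ebae' (positions 0-3)
  Chunk 2: 'f' (positions 4-4)
Total chunks: ceil(5 / 4) = 2

2


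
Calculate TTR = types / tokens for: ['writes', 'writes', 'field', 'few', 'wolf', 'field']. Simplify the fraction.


Tokens: 6
Unique types: ('few', 'field', 'wolf', 'writes') = 4
TTR = 4/6
Simplify: divide both by 2 -> 2/3
TTR = 2/3

2/3


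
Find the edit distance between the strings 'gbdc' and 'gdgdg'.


Building DP table for s1='gbdc' (len 4) and s2='gdgdg' (len 5):
       g  d  g  d  g
    0  1  2  3  4  5
  g 1  0  1  2  3  4
  b 2  1  1  2  3  4
  d 3  2  1  2  2  3
  c 4  3  2  2  3  3
Edit distance = dp[4][5] = 3

3


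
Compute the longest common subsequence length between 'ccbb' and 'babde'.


DP table for LCS of 'ccbb' and 'babde':
       b  a  b  d  e
    0  0  0  0  0  0
  c 0  0  0  0  0  0
  c 0  0  0  0  0  0
  b 0  1  1  1  1  1
  b 0  1  1  2  2  2
LCS: 'bb'
LCS length = 2

2


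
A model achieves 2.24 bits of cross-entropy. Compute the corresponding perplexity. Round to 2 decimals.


Perplexity formula: PP = 2^H
H = 2.24
PP = 2^2.24
Decompose: 2^2.24 = 2^2 * 2^0.24
2^2 = 4, 2^0.24 ~ 1.1809927
PP ~ 4 * 1.1809927 = 4.7239708
Rounded to 2 decimals: 4.72

4.72


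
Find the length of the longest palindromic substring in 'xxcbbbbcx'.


Scanning 'xxcbbbbcx' for palindromic substrings.
Substring at positions 1-8: 'xcbbbbcx'.
Check: reverse('xcbbbbcx') = 'xcbbbbcx' -> palindrome confirmed.
Neighbouring characters ('x' / '-') break symmetry, so it cannot extend further.
No longer palindromic substring exists; longest length = 8

8


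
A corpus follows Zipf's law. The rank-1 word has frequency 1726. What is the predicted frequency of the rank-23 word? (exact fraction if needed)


Zipf's law: freq(rank) = f1 / rank
f1 = 1726, rank = 23
freq = 1726 / 23
GCD(1726, 23) = 1
Simplified: 1726/23

1726/23


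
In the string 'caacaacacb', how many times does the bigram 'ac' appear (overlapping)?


Scanning 'caacaacacb' for bigram 'ac':
  Position 0: 'ca' -> no
  Position 1: 'aa' -> no
  Position 2: 'ac' -> MATCH
  Position 3: 'ca' -> no
  Position 4: 'aa' -> no
  Position 5: 'ac' -> MATCH
  Position 6: 'ca' -> no
  Position 7: 'ac' -> MATCH
  Position 8: 'cb' -> no
Total matches: 3

3


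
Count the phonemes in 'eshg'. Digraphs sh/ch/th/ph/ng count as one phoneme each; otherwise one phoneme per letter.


Parsing 'eshg' greedily, digraphs first:
  'e' -> vowel phoneme (phonemes so far: 1)
  'sh' -> digraph (1 consonant phoneme) (phonemes so far: 2)
  'g' -> consonant phoneme (phonemes so far: 3)
Total phonemes: 3

3


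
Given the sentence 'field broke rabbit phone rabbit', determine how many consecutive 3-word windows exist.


Word trigrams from [5] words:
  Trigram 1: (field broke rabbit)
  Trigram 2: (broke rabbit phone)
  Trigram 3: (rabbit phone rabbit)
Total word trigrams: 5 - 2 = 3

3


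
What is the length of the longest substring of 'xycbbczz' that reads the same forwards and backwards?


Scanning 'xycbbczz' for palindromic substrings.
Substring at positions 2-5: 'cbbc'.
Check: reverse('cbbc') = 'cbbc' -> palindrome confirmed.
Neighbouring characters ('y' / 'z') break symmetry, so it cannot extend further.
No longer palindromic substring exists; longest length = 4

4


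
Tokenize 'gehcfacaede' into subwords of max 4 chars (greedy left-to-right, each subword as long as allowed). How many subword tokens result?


'gehcfacaede' has 11 characters.
Chunking with max size 4:
  Chunk 1: 'gehc' (positions 0-3)
  Chunk 2: 'faca' (positions 4-7)
  Chunk 3: 'ede' (positions 8-10)
Total chunks: ceil(11 / 4) = 3

3


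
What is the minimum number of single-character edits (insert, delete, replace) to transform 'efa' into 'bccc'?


Building DP table for s1='efa' (len 3) and s2='bccc' (len 4):
       b  c  c  c
    0  1  2  3  4
  e 1  1  2  3  4
  f 2  2  2  3  4
  a 3  3  3  3  4
Edit distance = dp[3][4] = 4

4
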